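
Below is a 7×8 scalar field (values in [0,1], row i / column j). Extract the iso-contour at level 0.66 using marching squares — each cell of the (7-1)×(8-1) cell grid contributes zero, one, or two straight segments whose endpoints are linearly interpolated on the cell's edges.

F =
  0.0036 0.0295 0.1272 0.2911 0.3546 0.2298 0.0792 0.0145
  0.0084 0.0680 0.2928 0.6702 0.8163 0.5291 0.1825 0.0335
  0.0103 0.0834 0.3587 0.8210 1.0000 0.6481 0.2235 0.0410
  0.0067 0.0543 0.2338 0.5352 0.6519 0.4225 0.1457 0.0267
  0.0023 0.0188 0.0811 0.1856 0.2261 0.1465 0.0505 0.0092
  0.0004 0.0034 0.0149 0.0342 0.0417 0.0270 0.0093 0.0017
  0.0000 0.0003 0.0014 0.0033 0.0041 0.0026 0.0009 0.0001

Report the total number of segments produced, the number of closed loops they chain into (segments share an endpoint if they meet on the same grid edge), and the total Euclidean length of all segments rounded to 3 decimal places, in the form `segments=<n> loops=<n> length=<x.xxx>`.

cell (0,2): code 0100 → (0.973,3.000)–(1.000,2.973)
cell (0,3): code 1100 → (0.661,4.000)–(0.973,3.000)
cell (0,4): code 1000 → (1.000,4.544)–(0.661,4.000)
cell (1,2): code 0110 → (1.000,2.973)–(2.000,2.652)
cell (1,4): code 1001 → (2.000,4.966)–(1.000,4.544)
cell (2,2): code 0010 → (2.000,2.652)–(2.563,3.000)
cell (2,3): code 0011 → (2.563,3.000)–(2.977,4.000)
cell (2,4): code 0001 → (2.977,4.000)–(2.000,4.966)
total: 8 segments, chained into 1 closed loop(s), length Σ = 6.980435

segments=8 loops=1 length=6.980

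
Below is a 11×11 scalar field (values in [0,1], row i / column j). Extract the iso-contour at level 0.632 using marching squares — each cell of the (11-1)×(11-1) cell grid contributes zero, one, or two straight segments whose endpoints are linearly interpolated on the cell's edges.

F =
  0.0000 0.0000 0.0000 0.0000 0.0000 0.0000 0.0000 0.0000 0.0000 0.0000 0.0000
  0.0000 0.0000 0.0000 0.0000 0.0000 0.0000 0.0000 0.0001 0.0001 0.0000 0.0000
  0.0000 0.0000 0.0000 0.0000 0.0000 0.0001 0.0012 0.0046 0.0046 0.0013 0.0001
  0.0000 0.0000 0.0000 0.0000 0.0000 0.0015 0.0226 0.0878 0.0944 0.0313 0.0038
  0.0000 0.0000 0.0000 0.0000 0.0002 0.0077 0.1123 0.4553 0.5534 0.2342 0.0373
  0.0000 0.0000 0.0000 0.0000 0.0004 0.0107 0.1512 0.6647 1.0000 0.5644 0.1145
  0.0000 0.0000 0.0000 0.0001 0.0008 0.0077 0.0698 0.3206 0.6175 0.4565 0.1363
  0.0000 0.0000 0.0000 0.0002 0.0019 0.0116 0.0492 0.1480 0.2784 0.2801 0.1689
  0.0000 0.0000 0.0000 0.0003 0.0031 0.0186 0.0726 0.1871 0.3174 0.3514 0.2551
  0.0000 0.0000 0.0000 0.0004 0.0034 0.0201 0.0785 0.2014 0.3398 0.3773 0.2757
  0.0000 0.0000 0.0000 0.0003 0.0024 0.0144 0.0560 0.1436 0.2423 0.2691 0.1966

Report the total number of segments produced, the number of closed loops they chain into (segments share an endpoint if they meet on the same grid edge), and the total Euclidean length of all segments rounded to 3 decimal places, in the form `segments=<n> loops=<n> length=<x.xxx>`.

segments=6 loops=1 length=5.270

cell (4,6): code 0100 → (4.844,7.000)–(5.000,6.936)
cell (4,7): code 1100 → (4.176,8.000)–(4.844,7.000)
cell (4,8): code 1000 → (5.000,8.845)–(4.176,8.000)
cell (5,6): code 0010 → (5.000,6.936)–(5.095,7.000)
cell (5,7): code 0011 → (5.095,7.000)–(5.962,8.000)
cell (5,8): code 0001 → (5.962,8.000)–(5.000,8.845)
total: 6 segments, chained into 1 closed loop(s), length Σ = 5.269581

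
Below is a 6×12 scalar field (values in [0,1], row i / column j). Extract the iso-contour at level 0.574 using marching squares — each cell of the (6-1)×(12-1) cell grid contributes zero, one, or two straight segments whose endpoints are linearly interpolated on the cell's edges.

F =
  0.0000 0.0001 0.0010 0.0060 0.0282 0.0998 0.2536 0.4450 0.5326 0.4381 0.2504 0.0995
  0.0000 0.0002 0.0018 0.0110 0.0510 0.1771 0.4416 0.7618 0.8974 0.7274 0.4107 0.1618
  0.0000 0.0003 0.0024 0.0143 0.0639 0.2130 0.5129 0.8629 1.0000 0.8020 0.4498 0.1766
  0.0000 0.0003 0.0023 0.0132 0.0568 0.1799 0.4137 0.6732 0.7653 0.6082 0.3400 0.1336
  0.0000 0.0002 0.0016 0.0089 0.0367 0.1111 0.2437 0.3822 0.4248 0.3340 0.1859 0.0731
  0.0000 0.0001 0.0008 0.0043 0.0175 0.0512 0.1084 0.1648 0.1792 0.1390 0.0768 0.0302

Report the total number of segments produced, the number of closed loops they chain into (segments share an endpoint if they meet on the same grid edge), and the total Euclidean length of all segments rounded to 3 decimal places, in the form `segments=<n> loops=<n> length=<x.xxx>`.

cell (0,6): code 0100 → (0.407,7.000)–(1.000,6.413)
cell (0,7): code 1100 → (0.113,8.000)–(0.407,7.000)
cell (0,8): code 1100 → (0.470,9.000)–(0.113,8.000)
cell (0,9): code 1000 → (1.000,9.484)–(0.470,9.000)
cell (1,6): code 0110 → (1.000,6.413)–(2.000,6.175)
cell (1,9): code 1001 → (2.000,9.647)–(1.000,9.484)
cell (2,6): code 0110 → (2.000,6.175)–(3.000,6.618)
cell (2,9): code 1001 → (3.000,9.128)–(2.000,9.647)
cell (3,6): code 0010 → (3.000,6.618)–(3.341,7.000)
cell (3,7): code 0011 → (3.341,7.000)–(3.562,8.000)
cell (3,8): code 0011 → (3.562,8.000)–(3.125,9.000)
cell (3,9): code 0001 → (3.125,9.000)–(3.000,9.128)
total: 12 segments, chained into 1 closed loop(s), length Σ = 10.724111

segments=12 loops=1 length=10.724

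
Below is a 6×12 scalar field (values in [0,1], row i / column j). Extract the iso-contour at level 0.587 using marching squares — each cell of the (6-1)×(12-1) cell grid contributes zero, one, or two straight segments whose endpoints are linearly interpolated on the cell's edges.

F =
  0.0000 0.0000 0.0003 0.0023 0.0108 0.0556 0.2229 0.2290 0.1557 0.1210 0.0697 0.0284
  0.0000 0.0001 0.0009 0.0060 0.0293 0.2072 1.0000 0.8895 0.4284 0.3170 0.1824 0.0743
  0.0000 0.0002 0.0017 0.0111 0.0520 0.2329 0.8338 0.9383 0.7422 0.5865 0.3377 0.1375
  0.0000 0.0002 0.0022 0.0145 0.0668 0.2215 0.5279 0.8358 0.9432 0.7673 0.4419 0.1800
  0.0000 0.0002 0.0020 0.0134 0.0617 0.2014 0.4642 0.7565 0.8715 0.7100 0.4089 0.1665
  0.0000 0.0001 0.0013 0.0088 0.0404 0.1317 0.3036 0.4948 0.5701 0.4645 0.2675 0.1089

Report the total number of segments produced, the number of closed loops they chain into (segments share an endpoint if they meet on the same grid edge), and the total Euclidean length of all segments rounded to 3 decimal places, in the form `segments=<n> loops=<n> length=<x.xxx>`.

segments=16 loops=1 length=13.289

cell (0,5): code 0100 → (0.469,6.000)–(1.000,5.479)
cell (0,6): code 1100 → (0.542,7.000)–(0.469,6.000)
cell (0,7): code 1000 → (1.000,7.656)–(0.542,7.000)
cell (1,5): code 0110 → (1.000,5.479)–(2.000,5.589)
cell (1,7): code 1101 → (1.505,8.000)–(1.000,7.656)
cell (1,8): code 1000 → (2.000,8.997)–(1.505,8.000)
cell (2,5): code 0010 → (2.000,5.589)–(2.807,6.000)
cell (2,6): code 0111 → (2.807,6.000)–(3.000,6.192)
cell (2,8): code 1101 → (2.003,9.000)–(2.000,8.997)
cell (2,9): code 1000 → (3.000,9.554)–(2.003,9.000)
cell (3,6): code 0110 → (3.000,6.192)–(4.000,6.420)
cell (3,9): code 1001 → (4.000,9.409)–(3.000,9.554)
cell (4,6): code 0010 → (4.000,6.420)–(4.648,7.000)
cell (4,7): code 0011 → (4.648,7.000)–(4.944,8.000)
cell (4,8): code 0011 → (4.944,8.000)–(4.501,9.000)
cell (4,9): code 0001 → (4.501,9.000)–(4.000,9.409)
total: 16 segments, chained into 1 closed loop(s), length Σ = 13.288557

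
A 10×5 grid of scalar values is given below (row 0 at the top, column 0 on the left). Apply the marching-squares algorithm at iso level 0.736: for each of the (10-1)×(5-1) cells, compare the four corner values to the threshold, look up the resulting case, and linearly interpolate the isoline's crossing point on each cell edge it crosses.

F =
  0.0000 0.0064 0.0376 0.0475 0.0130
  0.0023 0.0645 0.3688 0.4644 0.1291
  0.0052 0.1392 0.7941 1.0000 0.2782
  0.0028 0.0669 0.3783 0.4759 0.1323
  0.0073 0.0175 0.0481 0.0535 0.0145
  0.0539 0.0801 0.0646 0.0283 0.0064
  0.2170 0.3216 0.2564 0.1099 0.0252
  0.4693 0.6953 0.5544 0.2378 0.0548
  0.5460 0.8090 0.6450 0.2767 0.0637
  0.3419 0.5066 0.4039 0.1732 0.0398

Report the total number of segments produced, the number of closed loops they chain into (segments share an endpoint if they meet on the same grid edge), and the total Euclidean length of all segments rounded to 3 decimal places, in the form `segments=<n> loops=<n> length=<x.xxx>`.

cell (1,1): code 0100 → (1.863,2.000)–(2.000,1.911)
cell (1,2): code 1100 → (1.507,3.000)–(1.863,2.000)
cell (1,3): code 1000 → (2.000,3.366)–(1.507,3.000)
cell (2,1): code 0010 → (2.000,1.911)–(2.140,2.000)
cell (2,2): code 0011 → (2.140,2.000)–(2.504,3.000)
cell (2,3): code 0001 → (2.504,3.000)–(2.000,3.366)
cell (7,0): code 0100 → (7.358,1.000)–(8.000,0.722)
cell (7,1): code 1000 → (8.000,1.445)–(7.358,1.000)
cell (8,0): code 0010 → (8.000,0.722)–(8.241,1.000)
cell (8,1): code 0001 → (8.241,1.000)–(8.000,1.445)
total: 10 segments, chained into 2 closed loop(s), length Σ = 6.045395

segments=10 loops=2 length=6.045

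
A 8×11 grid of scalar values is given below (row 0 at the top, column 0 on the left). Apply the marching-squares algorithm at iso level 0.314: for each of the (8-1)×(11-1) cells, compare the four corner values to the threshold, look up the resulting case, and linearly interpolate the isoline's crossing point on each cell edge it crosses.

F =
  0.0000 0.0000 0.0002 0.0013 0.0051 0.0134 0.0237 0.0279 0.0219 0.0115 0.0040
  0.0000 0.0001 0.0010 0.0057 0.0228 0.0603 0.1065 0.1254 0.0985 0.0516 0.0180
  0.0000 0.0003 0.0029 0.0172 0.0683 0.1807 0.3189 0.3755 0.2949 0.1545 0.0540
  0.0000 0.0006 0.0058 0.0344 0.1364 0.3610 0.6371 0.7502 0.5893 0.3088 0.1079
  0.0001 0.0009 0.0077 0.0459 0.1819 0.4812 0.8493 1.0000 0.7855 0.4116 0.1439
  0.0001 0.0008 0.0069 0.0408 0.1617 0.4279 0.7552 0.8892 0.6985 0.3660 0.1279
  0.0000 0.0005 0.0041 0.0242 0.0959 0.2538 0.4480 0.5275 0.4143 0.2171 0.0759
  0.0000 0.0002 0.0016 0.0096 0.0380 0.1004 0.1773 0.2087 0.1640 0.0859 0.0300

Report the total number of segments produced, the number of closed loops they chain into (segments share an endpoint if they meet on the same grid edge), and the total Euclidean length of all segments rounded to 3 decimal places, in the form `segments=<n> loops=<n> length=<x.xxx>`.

segments=20 loops=1 length=15.190

cell (1,5): code 0100 → (1.977,6.000)–(2.000,5.965)
cell (1,6): code 1100 → (1.754,7.000)–(1.977,6.000)
cell (1,7): code 1000 → (2.000,7.763)–(1.754,7.000)
cell (2,4): code 0100 → (2.739,5.000)–(3.000,4.791)
cell (2,5): code 1110 → (2.000,5.965)–(2.739,5.000)
cell (2,7): code 1101 → (2.065,8.000)–(2.000,7.763)
cell (2,8): code 1000 → (3.000,8.981)–(2.065,8.000)
cell (3,4): code 0110 → (3.000,4.791)–(4.000,4.441)
cell (3,8): code 1101 → (3.051,9.000)–(3.000,8.981)
cell (3,9): code 1000 → (4.000,9.365)–(3.051,9.000)
cell (4,4): code 0110 → (4.000,4.441)–(5.000,4.572)
cell (4,9): code 1001 → (5.000,9.218)–(4.000,9.365)
cell (5,4): code 0010 → (5.000,4.572)–(5.654,5.000)
cell (5,5): code 0111 → (5.654,5.000)–(6.000,5.310)
cell (5,8): code 1011 → (6.000,8.509)–(5.349,9.000)
cell (5,9): code 0001 → (5.349,9.000)–(5.000,9.218)
cell (6,5): code 0010 → (6.000,5.310)–(6.495,6.000)
cell (6,6): code 0011 → (6.495,6.000)–(6.670,7.000)
cell (6,7): code 0011 → (6.670,7.000)–(6.401,8.000)
cell (6,8): code 0001 → (6.401,8.000)–(6.000,8.509)
total: 20 segments, chained into 1 closed loop(s), length Σ = 15.189550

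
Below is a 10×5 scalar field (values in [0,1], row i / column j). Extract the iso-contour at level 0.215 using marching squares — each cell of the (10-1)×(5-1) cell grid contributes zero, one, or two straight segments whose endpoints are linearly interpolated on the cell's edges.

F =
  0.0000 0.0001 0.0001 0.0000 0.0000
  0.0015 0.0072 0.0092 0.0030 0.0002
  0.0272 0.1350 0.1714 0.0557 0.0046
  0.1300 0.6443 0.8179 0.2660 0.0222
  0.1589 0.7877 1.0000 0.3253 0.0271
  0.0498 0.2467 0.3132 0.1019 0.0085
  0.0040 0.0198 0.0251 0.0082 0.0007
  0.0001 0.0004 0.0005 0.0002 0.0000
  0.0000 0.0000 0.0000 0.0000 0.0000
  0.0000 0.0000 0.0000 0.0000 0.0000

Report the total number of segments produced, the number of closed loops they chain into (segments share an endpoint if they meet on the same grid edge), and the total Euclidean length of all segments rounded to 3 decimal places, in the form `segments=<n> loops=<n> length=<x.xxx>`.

cell (2,0): code 0100 → (2.157,1.000)–(3.000,0.165)
cell (2,1): code 1100 → (2.067,2.000)–(2.157,1.000)
cell (2,2): code 1100 → (2.757,3.000)–(2.067,2.000)
cell (2,3): code 1000 → (3.000,3.209)–(2.757,3.000)
cell (3,0): code 0110 → (3.000,0.165)–(4.000,0.089)
cell (3,3): code 1001 → (4.000,3.370)–(3.000,3.209)
cell (4,0): code 0110 → (4.000,0.089)–(5.000,0.839)
cell (4,2): code 1011 → (5.000,2.465)–(4.494,3.000)
cell (4,3): code 0001 → (4.494,3.000)–(4.000,3.370)
cell (5,0): code 0010 → (5.000,0.839)–(5.140,1.000)
cell (5,1): code 0011 → (5.140,1.000)–(5.341,2.000)
cell (5,2): code 0001 → (5.341,2.000)–(5.000,2.465)
total: 12 segments, chained into 1 closed loop(s), length Σ = 10.154337

segments=12 loops=1 length=10.154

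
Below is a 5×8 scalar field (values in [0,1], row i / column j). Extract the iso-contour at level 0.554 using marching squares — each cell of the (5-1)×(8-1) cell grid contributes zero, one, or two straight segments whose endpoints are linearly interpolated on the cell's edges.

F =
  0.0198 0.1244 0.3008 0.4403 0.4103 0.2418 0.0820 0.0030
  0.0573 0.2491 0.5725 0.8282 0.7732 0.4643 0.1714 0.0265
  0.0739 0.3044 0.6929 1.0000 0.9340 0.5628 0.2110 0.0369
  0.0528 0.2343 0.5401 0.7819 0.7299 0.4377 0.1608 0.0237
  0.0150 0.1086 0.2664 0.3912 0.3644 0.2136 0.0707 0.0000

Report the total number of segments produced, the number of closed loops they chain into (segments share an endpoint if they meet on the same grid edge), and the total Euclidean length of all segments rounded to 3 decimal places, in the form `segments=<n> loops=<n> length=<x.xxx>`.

cell (0,1): code 0100 → (0.932,2.000)–(1.000,1.943)
cell (0,2): code 1100 → (0.293,3.000)–(0.932,2.000)
cell (0,3): code 1100 → (0.396,4.000)–(0.293,3.000)
cell (0,4): code 1000 → (1.000,4.710)–(0.396,4.000)
cell (1,1): code 0110 → (1.000,1.943)–(2.000,1.642)
cell (1,4): code 1101 → (1.911,5.000)–(1.000,4.710)
cell (1,5): code 1000 → (2.000,5.025)–(1.911,5.000)
cell (2,1): code 0010 → (2.000,1.642)–(2.909,2.000)
cell (2,2): code 0111 → (2.909,2.000)–(3.000,2.057)
cell (2,4): code 1011 → (3.000,4.602)–(2.070,5.000)
cell (2,5): code 0001 → (2.070,5.000)–(2.000,5.025)
cell (3,2): code 0010 → (3.000,2.057)–(3.583,3.000)
cell (3,3): code 0011 → (3.583,3.000)–(3.481,4.000)
cell (3,4): code 0001 → (3.481,4.000)–(3.000,4.602)
total: 14 segments, chained into 1 closed loop(s), length Σ = 10.360116

segments=14 loops=1 length=10.360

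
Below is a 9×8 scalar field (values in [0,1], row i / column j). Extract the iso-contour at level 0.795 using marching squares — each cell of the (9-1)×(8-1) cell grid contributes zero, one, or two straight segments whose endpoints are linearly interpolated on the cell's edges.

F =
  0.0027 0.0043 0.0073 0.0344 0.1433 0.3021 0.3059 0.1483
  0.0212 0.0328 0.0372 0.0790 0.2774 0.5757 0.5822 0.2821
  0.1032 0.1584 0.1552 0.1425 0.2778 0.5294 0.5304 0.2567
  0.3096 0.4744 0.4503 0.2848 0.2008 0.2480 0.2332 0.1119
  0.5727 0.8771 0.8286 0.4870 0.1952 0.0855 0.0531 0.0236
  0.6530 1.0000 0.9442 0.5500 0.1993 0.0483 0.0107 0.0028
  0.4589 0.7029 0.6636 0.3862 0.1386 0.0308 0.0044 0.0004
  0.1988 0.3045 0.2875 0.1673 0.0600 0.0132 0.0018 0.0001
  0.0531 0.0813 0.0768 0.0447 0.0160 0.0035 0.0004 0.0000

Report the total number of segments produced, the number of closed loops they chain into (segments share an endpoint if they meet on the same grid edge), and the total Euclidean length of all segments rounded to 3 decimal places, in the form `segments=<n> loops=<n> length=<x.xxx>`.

segments=8 loops=1 length=6.139

cell (3,0): code 0100 → (3.796,1.000)–(4.000,0.730)
cell (3,1): code 1100 → (3.911,2.000)–(3.796,1.000)
cell (3,2): code 1000 → (4.000,2.098)–(3.911,2.000)
cell (4,0): code 0110 → (4.000,0.730)–(5.000,0.409)
cell (4,2): code 1001 → (5.000,2.378)–(4.000,2.098)
cell (5,0): code 0010 → (5.000,0.409)–(5.690,1.000)
cell (5,1): code 0011 → (5.690,1.000)–(5.532,2.000)
cell (5,2): code 0001 → (5.532,2.000)–(5.000,2.378)
total: 8 segments, chained into 1 closed loop(s), length Σ = 6.139475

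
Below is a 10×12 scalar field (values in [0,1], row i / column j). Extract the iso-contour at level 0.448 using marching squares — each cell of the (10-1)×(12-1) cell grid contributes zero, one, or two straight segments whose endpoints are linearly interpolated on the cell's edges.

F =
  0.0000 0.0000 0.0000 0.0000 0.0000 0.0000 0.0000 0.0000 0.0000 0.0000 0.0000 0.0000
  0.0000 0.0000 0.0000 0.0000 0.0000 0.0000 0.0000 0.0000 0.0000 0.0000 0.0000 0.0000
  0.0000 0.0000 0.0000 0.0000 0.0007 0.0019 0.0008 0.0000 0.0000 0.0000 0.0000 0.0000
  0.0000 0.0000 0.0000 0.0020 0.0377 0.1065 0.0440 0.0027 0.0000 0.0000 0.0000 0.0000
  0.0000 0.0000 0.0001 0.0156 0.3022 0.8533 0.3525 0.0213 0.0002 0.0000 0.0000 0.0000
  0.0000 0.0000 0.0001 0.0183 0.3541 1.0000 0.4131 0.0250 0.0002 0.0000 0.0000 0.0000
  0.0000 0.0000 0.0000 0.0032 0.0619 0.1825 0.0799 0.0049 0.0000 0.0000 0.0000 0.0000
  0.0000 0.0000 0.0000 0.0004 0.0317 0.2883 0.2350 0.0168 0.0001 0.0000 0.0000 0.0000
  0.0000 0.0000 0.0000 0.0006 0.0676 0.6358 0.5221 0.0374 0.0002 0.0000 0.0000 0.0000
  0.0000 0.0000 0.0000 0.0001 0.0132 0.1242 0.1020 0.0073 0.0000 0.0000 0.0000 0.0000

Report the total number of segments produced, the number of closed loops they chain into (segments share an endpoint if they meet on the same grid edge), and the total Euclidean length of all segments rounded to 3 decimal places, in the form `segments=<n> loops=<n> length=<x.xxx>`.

segments=12 loops=2 length=9.869

cell (3,4): code 0100 → (3.457,5.000)–(4.000,4.265)
cell (3,5): code 1000 → (4.000,5.809)–(3.457,5.000)
cell (4,4): code 0110 → (4.000,4.265)–(5.000,4.145)
cell (4,5): code 1001 → (5.000,5.941)–(4.000,5.809)
cell (5,4): code 0010 → (5.000,4.145)–(5.675,5.000)
cell (5,5): code 0001 → (5.675,5.000)–(5.000,5.941)
cell (7,4): code 0100 → (7.460,5.000)–(8.000,4.669)
cell (7,5): code 1100 → (7.742,6.000)–(7.460,5.000)
cell (7,6): code 1000 → (8.000,6.153)–(7.742,6.000)
cell (8,4): code 0010 → (8.000,4.669)–(8.367,5.000)
cell (8,5): code 0011 → (8.367,5.000)–(8.176,6.000)
cell (8,6): code 0001 → (8.176,6.000)–(8.000,6.153)
total: 12 segments, chained into 2 closed loop(s), length Σ = 9.869038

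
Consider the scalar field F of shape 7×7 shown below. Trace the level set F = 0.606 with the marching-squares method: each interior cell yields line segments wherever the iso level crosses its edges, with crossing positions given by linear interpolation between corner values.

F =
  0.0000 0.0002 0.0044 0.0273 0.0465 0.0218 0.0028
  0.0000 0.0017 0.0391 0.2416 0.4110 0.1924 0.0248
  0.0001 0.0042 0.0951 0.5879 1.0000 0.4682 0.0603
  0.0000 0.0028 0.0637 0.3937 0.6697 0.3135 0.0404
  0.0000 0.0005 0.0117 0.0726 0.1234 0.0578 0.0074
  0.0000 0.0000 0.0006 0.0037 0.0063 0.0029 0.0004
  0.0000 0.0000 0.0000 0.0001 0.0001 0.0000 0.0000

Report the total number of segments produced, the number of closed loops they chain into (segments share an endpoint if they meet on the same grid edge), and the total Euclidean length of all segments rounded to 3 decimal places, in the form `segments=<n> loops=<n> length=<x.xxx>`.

segments=6 loops=1 length=5.020

cell (1,3): code 0100 → (1.331,4.000)–(2.000,3.044)
cell (1,4): code 1000 → (2.000,4.741)–(1.331,4.000)
cell (2,3): code 0110 → (2.000,3.044)–(3.000,3.769)
cell (2,4): code 1001 → (3.000,4.179)–(2.000,4.741)
cell (3,3): code 0010 → (3.000,3.769)–(3.117,4.000)
cell (3,4): code 0001 → (3.117,4.000)–(3.000,4.179)
total: 6 segments, chained into 1 closed loop(s), length Σ = 5.019561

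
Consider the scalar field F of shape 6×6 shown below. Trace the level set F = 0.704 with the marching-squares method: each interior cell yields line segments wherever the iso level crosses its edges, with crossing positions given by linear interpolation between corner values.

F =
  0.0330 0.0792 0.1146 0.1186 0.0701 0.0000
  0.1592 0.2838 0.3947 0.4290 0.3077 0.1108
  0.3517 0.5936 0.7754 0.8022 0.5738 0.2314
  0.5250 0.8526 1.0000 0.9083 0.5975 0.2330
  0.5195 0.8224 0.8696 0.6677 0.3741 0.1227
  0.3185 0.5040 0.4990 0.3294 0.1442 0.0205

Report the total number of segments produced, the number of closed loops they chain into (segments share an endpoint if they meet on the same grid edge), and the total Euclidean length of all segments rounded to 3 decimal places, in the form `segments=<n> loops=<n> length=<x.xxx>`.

cell (1,1): code 0100 → (1.812,2.000)–(2.000,1.607)
cell (1,2): code 1100 → (1.737,3.000)–(1.812,2.000)
cell (1,3): code 1000 → (2.000,3.430)–(1.737,3.000)
cell (2,0): code 0100 → (2.426,1.000)–(3.000,0.546)
cell (2,1): code 1110 → (2.000,1.607)–(2.426,1.000)
cell (2,3): code 1001 → (3.000,3.657)–(2.000,3.430)
cell (3,0): code 0110 → (3.000,0.546)–(4.000,0.609)
cell (3,2): code 1011 → (4.000,2.820)–(3.849,3.000)
cell (3,3): code 0001 → (3.849,3.000)–(3.000,3.657)
cell (4,0): code 0010 → (4.000,0.609)–(4.372,1.000)
cell (4,1): code 0011 → (4.372,1.000)–(4.447,2.000)
cell (4,2): code 0001 → (4.447,2.000)–(4.000,2.820)
total: 12 segments, chained into 1 closed loop(s), length Σ = 9.227850

segments=12 loops=1 length=9.228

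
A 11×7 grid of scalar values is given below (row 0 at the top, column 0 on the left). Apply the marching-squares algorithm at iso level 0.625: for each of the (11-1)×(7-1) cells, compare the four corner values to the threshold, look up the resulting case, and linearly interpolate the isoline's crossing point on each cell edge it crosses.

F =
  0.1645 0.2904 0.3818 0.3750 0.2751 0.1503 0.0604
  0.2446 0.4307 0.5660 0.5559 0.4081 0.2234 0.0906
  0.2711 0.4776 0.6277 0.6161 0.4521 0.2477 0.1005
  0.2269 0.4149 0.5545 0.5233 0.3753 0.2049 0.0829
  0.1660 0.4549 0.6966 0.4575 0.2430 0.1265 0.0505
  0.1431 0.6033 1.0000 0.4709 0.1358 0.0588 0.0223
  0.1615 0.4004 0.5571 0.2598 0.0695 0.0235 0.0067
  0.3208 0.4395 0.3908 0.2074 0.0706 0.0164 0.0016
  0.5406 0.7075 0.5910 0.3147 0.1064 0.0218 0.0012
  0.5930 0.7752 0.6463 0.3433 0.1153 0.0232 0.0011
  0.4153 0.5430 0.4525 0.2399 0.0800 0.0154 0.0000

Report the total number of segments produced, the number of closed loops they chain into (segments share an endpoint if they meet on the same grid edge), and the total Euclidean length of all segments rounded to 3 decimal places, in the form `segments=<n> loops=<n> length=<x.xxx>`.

cell (1,1): code 0100 → (1.956,2.000)–(2.000,1.982)
cell (1,2): code 1000 → (2.000,2.233)–(1.956,2.000)
cell (2,1): code 0010 → (2.000,1.982)–(2.037,2.000)
cell (2,2): code 0001 → (2.037,2.000)–(2.000,2.233)
cell (3,1): code 0100 → (3.496,2.000)–(4.000,1.704)
cell (3,2): code 1000 → (4.000,2.299)–(3.496,2.000)
cell (4,1): code 0110 → (4.000,1.704)–(5.000,1.055)
cell (4,2): code 1001 → (5.000,2.709)–(4.000,2.299)
cell (5,1): code 0010 → (5.000,1.055)–(5.847,2.000)
cell (5,2): code 0001 → (5.847,2.000)–(5.000,2.709)
cell (7,0): code 0100 → (7.692,1.000)–(8.000,0.506)
cell (7,1): code 1000 → (8.000,1.708)–(7.692,1.000)
cell (8,0): code 0110 → (8.000,0.506)–(9.000,0.176)
cell (8,1): code 1101 → (8.615,2.000)–(8.000,1.708)
cell (8,2): code 1000 → (9.000,2.070)–(8.615,2.000)
cell (9,0): code 0010 → (9.000,0.176)–(9.647,1.000)
cell (9,1): code 0011 → (9.647,1.000)–(9.110,2.000)
cell (9,2): code 0001 → (9.110,2.000)–(9.000,2.070)
total: 18 segments, chained into 3 closed loop(s), length Σ = 12.170446

segments=18 loops=3 length=12.170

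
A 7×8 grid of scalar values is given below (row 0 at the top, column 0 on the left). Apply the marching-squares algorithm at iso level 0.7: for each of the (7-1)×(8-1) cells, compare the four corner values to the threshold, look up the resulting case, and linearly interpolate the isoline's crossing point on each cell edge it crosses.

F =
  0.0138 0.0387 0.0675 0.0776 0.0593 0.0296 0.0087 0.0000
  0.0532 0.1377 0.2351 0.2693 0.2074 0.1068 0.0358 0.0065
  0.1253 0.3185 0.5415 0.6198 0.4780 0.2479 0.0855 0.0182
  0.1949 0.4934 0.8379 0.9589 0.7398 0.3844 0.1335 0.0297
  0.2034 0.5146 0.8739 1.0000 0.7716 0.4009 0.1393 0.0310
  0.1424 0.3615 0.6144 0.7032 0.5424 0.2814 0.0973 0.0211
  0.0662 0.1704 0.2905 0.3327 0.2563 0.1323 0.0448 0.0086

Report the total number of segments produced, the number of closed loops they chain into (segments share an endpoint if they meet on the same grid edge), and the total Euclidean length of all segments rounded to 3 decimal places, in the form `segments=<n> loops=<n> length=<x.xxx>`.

cell (2,1): code 0100 → (2.535,2.000)–(3.000,1.600)
cell (2,2): code 1100 → (2.237,3.000)–(2.535,2.000)
cell (2,3): code 1100 → (2.848,4.000)–(2.237,3.000)
cell (2,4): code 1000 → (3.000,4.112)–(2.848,4.000)
cell (3,1): code 0110 → (3.000,1.600)–(4.000,1.516)
cell (3,4): code 1001 → (4.000,4.193)–(3.000,4.112)
cell (4,1): code 0010 → (4.000,1.516)–(4.670,2.000)
cell (4,2): code 0111 → (4.670,2.000)–(5.000,2.964)
cell (4,3): code 1011 → (5.000,3.020)–(4.312,4.000)
cell (4,4): code 0001 → (4.312,4.000)–(4.000,4.193)
cell (5,2): code 0010 → (5.000,2.964)–(5.009,3.000)
cell (5,3): code 0001 → (5.009,3.000)–(5.000,3.020)
total: 12 segments, chained into 1 closed loop(s), length Σ = 8.493771

segments=12 loops=1 length=8.494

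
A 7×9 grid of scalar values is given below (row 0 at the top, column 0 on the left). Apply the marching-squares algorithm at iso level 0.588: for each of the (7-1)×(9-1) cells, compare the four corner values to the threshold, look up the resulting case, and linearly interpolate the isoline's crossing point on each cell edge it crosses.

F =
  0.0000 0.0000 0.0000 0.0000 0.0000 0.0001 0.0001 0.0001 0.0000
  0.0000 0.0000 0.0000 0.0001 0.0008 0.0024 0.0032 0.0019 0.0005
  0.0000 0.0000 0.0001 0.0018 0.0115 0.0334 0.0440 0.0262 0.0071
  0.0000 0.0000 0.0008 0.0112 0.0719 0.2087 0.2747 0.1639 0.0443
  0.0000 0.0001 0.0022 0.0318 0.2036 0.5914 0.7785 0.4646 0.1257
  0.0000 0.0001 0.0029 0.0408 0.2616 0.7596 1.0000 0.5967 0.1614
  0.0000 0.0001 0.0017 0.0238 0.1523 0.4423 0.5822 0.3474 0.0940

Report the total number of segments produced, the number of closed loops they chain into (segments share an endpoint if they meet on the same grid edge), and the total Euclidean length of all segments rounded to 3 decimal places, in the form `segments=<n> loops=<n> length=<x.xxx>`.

cell (3,4): code 0100 → (3.991,5.000)–(4.000,4.991)
cell (3,5): code 1100 → (3.622,6.000)–(3.991,5.000)
cell (3,6): code 1000 → (4.000,6.607)–(3.622,6.000)
cell (4,4): code 0110 → (4.000,4.991)–(5.000,4.655)
cell (4,6): code 1101 → (4.934,7.000)–(4.000,6.607)
cell (4,7): code 1000 → (5.000,7.020)–(4.934,7.000)
cell (5,4): code 0010 → (5.000,4.655)–(5.541,5.000)
cell (5,5): code 0011 → (5.541,5.000)–(5.986,6.000)
cell (5,6): code 0011 → (5.986,6.000)–(5.035,7.000)
cell (5,7): code 0001 → (5.035,7.000)–(5.000,7.020)
total: 10 segments, chained into 1 closed loop(s), length Σ = 7.087003

segments=10 loops=1 length=7.087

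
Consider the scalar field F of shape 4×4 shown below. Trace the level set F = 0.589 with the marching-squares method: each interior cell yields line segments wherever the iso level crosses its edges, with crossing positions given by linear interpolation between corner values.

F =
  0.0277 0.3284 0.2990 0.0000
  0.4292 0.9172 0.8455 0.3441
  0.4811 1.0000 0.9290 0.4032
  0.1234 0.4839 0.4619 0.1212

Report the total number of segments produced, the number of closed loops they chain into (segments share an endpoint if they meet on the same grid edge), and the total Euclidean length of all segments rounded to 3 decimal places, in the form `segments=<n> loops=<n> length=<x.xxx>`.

segments=8 loops=1 length=7.687

cell (0,0): code 0100 → (0.443,1.000)–(1.000,0.327)
cell (0,1): code 1100 → (0.531,2.000)–(0.443,1.000)
cell (0,2): code 1000 → (1.000,2.512)–(0.531,2.000)
cell (1,0): code 0110 → (1.000,0.327)–(2.000,0.208)
cell (1,2): code 1001 → (2.000,2.647)–(1.000,2.512)
cell (2,0): code 0010 → (2.000,0.208)–(2.796,1.000)
cell (2,1): code 0011 → (2.796,1.000)–(2.728,2.000)
cell (2,2): code 0001 → (2.728,2.000)–(2.000,2.647)
total: 8 segments, chained into 1 closed loop(s), length Σ = 7.686989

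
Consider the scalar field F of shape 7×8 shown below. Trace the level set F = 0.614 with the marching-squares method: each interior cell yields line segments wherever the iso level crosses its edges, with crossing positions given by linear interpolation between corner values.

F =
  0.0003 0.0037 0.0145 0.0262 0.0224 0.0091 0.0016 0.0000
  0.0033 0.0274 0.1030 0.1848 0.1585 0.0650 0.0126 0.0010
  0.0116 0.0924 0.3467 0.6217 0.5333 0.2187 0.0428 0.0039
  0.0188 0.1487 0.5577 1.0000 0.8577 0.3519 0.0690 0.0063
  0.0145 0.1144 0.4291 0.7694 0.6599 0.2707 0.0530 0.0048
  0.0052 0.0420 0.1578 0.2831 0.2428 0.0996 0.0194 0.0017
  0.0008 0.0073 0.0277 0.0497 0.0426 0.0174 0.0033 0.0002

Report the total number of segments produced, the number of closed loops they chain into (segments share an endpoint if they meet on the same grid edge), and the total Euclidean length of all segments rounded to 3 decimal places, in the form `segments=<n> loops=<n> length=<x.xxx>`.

cell (1,2): code 0100 → (1.982,3.000)–(2.000,2.972)
cell (1,3): code 1000 → (2.000,3.087)–(1.982,3.000)
cell (2,2): code 0110 → (2.000,2.972)–(3.000,2.127)
cell (2,3): code 1101 → (2.249,4.000)–(2.000,3.087)
cell (2,4): code 1000 → (3.000,4.482)–(2.249,4.000)
cell (3,2): code 0110 → (3.000,2.127)–(4.000,2.543)
cell (3,4): code 1001 → (4.000,4.118)–(3.000,4.482)
cell (4,2): code 0010 → (4.000,2.543)–(4.320,3.000)
cell (4,3): code 0011 → (4.320,3.000)–(4.110,4.000)
cell (4,4): code 0001 → (4.110,4.000)–(4.000,4.118)
total: 10 segments, chained into 1 closed loop(s), length Σ = 7.157242

segments=10 loops=1 length=7.157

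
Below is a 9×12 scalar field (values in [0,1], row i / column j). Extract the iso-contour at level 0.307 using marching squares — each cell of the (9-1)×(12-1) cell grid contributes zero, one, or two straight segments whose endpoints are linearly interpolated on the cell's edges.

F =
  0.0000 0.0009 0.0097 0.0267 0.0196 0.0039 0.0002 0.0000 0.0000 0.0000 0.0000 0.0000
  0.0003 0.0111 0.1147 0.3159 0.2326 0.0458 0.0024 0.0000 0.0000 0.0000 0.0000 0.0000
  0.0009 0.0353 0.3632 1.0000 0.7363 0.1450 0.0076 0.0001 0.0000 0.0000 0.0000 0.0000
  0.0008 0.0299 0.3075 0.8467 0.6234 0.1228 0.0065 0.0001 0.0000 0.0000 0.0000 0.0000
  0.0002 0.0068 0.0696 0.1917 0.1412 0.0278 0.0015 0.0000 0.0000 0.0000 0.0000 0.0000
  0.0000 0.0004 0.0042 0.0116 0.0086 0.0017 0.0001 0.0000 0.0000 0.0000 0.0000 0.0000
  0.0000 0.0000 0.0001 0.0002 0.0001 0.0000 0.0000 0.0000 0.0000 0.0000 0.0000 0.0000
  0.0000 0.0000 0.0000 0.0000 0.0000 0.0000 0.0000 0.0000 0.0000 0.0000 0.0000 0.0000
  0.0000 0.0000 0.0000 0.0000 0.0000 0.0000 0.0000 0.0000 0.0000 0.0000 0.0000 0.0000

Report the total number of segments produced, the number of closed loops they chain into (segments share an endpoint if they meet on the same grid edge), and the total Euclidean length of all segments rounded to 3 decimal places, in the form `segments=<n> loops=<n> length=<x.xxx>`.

cell (0,2): code 0100 → (0.969,3.000)–(1.000,2.956)
cell (0,3): code 1000 → (1.000,3.107)–(0.969,3.000)
cell (1,1): code 0100 → (1.774,2.000)–(2.000,1.829)
cell (1,2): code 1110 → (1.000,2.956)–(1.774,2.000)
cell (1,3): code 1101 → (1.148,4.000)–(1.000,3.107)
cell (1,4): code 1000 → (2.000,4.726)–(1.148,4.000)
cell (2,1): code 0110 → (2.000,1.829)–(3.000,1.998)
cell (2,4): code 1001 → (3.000,4.632)–(2.000,4.726)
cell (3,1): code 0010 → (3.000,1.998)–(3.002,2.000)
cell (3,2): code 0011 → (3.002,2.000)–(3.824,3.000)
cell (3,3): code 0011 → (3.824,3.000)–(3.656,4.000)
cell (3,4): code 0001 → (3.656,4.000)–(3.000,4.632)
total: 12 segments, chained into 1 closed loop(s), length Σ = 8.944388

segments=12 loops=1 length=8.944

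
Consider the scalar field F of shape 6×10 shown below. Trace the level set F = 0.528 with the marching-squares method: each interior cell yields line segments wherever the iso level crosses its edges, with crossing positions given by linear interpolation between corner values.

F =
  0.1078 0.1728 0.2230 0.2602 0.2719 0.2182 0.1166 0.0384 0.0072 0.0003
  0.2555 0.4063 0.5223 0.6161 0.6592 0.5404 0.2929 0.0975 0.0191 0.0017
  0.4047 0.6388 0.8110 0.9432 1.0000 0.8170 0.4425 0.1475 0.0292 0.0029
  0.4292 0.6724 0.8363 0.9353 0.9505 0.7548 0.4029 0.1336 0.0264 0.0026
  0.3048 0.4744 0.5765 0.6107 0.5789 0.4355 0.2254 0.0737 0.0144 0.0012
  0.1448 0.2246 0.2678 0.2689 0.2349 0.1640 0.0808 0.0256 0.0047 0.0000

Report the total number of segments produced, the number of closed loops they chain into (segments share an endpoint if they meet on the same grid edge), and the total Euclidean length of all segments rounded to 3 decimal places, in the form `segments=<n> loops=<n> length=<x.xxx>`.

cell (0,2): code 0100 → (0.752,3.000)–(1.000,2.061)
cell (0,3): code 1100 → (0.661,4.000)–(0.752,3.000)
cell (0,4): code 1100 → (0.962,5.000)–(0.661,4.000)
cell (0,5): code 1000 → (1.000,5.050)–(0.962,5.000)
cell (1,0): code 0100 → (1.523,1.000)–(2.000,0.527)
cell (1,1): code 1100 → (1.020,2.000)–(1.523,1.000)
cell (1,2): code 1110 → (1.000,2.061)–(1.020,2.000)
cell (1,5): code 1001 → (2.000,5.772)–(1.000,5.050)
cell (2,0): code 0110 → (2.000,0.527)–(3.000,0.406)
cell (2,5): code 1001 → (3.000,5.645)–(2.000,5.772)
cell (3,0): code 0010 → (3.000,0.406)–(3.729,1.000)
cell (3,1): code 0111 → (3.729,1.000)–(4.000,1.525)
cell (3,4): code 1011 → (4.000,4.355)–(3.710,5.000)
cell (3,5): code 0001 → (3.710,5.000)–(3.000,5.645)
cell (4,1): code 0010 → (4.000,1.525)–(4.157,2.000)
cell (4,2): code 0011 → (4.157,2.000)–(4.242,3.000)
cell (4,3): code 0011 → (4.242,3.000)–(4.148,4.000)
cell (4,4): code 0001 → (4.148,4.000)–(4.000,4.355)
total: 18 segments, chained into 1 closed loop(s), length Σ = 14.276652

segments=18 loops=1 length=14.277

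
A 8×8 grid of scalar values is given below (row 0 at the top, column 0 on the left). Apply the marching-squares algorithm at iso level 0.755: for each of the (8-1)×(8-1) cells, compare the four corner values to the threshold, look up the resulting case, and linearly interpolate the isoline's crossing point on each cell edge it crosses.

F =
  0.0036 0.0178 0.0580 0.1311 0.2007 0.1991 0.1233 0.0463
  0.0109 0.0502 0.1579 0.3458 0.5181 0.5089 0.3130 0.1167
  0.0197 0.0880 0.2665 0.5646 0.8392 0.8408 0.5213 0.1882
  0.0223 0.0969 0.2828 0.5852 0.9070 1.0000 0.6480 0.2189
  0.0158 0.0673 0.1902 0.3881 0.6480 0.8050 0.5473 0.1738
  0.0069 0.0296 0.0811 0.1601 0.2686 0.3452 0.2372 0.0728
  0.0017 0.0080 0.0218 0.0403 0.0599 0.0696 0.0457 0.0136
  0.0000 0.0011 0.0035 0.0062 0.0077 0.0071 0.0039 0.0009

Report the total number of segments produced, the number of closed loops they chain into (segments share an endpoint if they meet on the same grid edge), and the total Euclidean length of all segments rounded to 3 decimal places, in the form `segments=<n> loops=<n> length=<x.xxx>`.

cell (1,3): code 0100 → (1.738,4.000)–(2.000,3.693)
cell (1,4): code 1100 → (1.741,5.000)–(1.738,4.000)
cell (1,5): code 1000 → (2.000,5.269)–(1.741,5.000)
cell (2,3): code 0110 → (2.000,3.693)–(3.000,3.528)
cell (2,5): code 1001 → (3.000,5.696)–(2.000,5.269)
cell (3,3): code 0010 → (3.000,3.528)–(3.587,4.000)
cell (3,4): code 0111 → (3.587,4.000)–(4.000,4.682)
cell (3,5): code 1001 → (4.000,5.194)–(3.000,5.696)
cell (4,4): code 0010 → (4.000,4.682)–(4.109,5.000)
cell (4,5): code 0001 → (4.109,5.000)–(4.000,5.194)
total: 10 segments, chained into 1 closed loop(s), length Σ = 7.105581

segments=10 loops=1 length=7.106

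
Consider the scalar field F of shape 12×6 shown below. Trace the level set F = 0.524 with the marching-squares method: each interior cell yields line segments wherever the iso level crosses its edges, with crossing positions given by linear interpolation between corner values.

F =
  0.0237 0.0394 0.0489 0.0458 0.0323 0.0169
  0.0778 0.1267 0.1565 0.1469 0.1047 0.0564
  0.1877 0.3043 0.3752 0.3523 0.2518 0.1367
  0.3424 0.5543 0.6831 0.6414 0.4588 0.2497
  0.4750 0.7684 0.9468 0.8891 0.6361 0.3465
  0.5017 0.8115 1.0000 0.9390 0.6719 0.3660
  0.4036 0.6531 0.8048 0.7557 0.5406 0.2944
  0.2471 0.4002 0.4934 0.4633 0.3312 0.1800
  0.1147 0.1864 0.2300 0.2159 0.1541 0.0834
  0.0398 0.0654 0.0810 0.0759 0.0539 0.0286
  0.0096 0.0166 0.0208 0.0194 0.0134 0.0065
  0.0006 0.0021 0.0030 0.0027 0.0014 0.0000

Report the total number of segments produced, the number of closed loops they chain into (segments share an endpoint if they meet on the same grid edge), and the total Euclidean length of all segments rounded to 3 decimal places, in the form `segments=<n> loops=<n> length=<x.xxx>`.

segments=16 loops=1 length=13.810

cell (2,0): code 0100 → (2.879,1.000)–(3.000,0.857)
cell (2,1): code 1100 → (2.483,2.000)–(2.879,1.000)
cell (2,2): code 1100 → (2.594,3.000)–(2.483,2.000)
cell (2,3): code 1000 → (3.000,3.643)–(2.594,3.000)
cell (3,0): code 0110 → (3.000,0.857)–(4.000,0.167)
cell (3,3): code 1101 → (3.368,4.000)–(3.000,3.643)
cell (3,4): code 1000 → (4.000,4.387)–(3.368,4.000)
cell (4,0): code 0110 → (4.000,0.167)–(5.000,0.072)
cell (4,4): code 1001 → (5.000,4.483)–(4.000,4.387)
cell (5,0): code 0110 → (5.000,0.072)–(6.000,0.483)
cell (5,4): code 1001 → (6.000,4.067)–(5.000,4.483)
cell (6,0): code 0010 → (6.000,0.483)–(6.510,1.000)
cell (6,1): code 0011 → (6.510,1.000)–(6.902,2.000)
cell (6,2): code 0011 → (6.902,2.000)–(6.792,3.000)
cell (6,3): code 0011 → (6.792,3.000)–(6.079,4.000)
cell (6,4): code 0001 → (6.079,4.000)–(6.000,4.067)
total: 16 segments, chained into 1 closed loop(s), length Σ = 13.810423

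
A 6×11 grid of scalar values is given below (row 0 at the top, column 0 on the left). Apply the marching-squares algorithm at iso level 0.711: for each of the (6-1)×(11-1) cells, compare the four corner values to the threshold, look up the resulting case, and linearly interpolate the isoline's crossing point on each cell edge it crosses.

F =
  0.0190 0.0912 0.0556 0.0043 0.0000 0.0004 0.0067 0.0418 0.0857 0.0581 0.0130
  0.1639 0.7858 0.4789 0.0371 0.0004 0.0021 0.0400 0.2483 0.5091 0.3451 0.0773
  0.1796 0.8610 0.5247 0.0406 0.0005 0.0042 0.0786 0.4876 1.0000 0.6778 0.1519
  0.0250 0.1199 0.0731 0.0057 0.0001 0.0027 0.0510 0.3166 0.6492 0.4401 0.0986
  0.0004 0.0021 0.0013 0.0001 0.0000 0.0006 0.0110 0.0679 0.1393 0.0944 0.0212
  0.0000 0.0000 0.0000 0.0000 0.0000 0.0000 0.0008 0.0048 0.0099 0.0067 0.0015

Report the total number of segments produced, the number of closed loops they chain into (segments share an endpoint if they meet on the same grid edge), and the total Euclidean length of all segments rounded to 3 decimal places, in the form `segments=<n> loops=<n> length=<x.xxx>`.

segments=10 loops=2 length=7.346

cell (0,0): code 0100 → (0.892,1.000)–(1.000,0.880)
cell (0,1): code 1000 → (1.000,1.244)–(0.892,1.000)
cell (1,0): code 0110 → (1.000,0.880)–(2.000,0.780)
cell (1,1): code 1001 → (2.000,1.446)–(1.000,1.244)
cell (1,7): code 0100 → (1.411,8.000)–(2.000,7.436)
cell (1,8): code 1000 → (2.000,8.897)–(1.411,8.000)
cell (2,0): code 0010 → (2.000,0.780)–(2.202,1.000)
cell (2,1): code 0001 → (2.202,1.000)–(2.000,1.446)
cell (2,7): code 0010 → (2.000,7.436)–(2.824,8.000)
cell (2,8): code 0001 → (2.824,8.000)–(2.000,8.897)
total: 10 segments, chained into 2 closed loop(s), length Σ = 7.346451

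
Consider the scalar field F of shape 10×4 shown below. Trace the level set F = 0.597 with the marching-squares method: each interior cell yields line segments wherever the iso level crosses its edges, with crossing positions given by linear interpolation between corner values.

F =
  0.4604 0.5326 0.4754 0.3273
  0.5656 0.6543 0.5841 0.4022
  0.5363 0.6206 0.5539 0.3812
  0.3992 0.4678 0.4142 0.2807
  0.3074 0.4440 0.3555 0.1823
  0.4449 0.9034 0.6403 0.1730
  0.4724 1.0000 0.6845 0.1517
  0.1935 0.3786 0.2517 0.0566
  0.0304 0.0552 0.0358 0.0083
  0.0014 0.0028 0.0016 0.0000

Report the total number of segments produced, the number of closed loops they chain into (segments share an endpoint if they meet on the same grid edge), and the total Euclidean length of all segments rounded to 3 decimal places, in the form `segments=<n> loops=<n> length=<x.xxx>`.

segments=14 loops=2 length=11.226

cell (0,0): code 0100 → (0.529,1.000)–(1.000,0.354)
cell (0,1): code 1000 → (1.000,1.816)–(0.529,1.000)
cell (1,0): code 0110 → (1.000,0.354)–(2.000,0.720)
cell (1,1): code 1001 → (2.000,1.354)–(1.000,1.816)
cell (2,0): code 0010 → (2.000,0.720)–(2.154,1.000)
cell (2,1): code 0001 → (2.154,1.000)–(2.000,1.354)
cell (4,0): code 0100 → (4.333,1.000)–(5.000,0.332)
cell (4,1): code 1100 → (4.848,2.000)–(4.333,1.000)
cell (4,2): code 1000 → (5.000,2.093)–(4.848,2.000)
cell (5,0): code 0110 → (5.000,0.332)–(6.000,0.236)
cell (5,2): code 1001 → (6.000,2.164)–(5.000,2.093)
cell (6,0): code 0010 → (6.000,0.236)–(6.649,1.000)
cell (6,1): code 0011 → (6.649,1.000)–(6.202,2.000)
cell (6,2): code 0001 → (6.202,2.000)–(6.000,2.164)
total: 14 segments, chained into 2 closed loop(s), length Σ = 11.225774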